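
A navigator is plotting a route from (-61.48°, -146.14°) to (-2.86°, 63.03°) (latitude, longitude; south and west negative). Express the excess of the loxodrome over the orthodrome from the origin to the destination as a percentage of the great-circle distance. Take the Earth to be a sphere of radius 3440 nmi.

16.9%

Great circle: σ = 1.9526 rad → d_gc = Rσ = 6716.8 nmi
Rhumb: Δφ = +1.0231, Δλ = -2.6325, Δψ = +1.3199, q = Δφ/Δψ = 0.7752 → d_rh = R√(Δφ²+q²Δλ²) = 7852.5 nmi
Excess = (7852.5 − 6716.8) / 6716.8 = 1135.7 / 6716.8 = 16.91% ≈ 16.9%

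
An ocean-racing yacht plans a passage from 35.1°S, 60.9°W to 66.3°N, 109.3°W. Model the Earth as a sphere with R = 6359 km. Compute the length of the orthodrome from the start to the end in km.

11981 km

cos σ = sin φ₁ sin φ₂ + cos φ₁ cos φ₂ cos Δλ
      = sin(-35.10°)sin(66.30°) + cos(-35.10°)cos(66.30°)cos(-48.40°) = -0.3082
σ = 107.949° → d = Rσ = 6359·1.88407 = 11981 km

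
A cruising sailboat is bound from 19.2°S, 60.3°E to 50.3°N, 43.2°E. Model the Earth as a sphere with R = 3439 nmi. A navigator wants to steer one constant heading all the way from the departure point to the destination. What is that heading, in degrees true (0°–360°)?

347.6°

Meridional parts: M(φ₁)=-0.3416, M(φ₂)=+1.0189 → ΔM = +1.3604;  Δλ = -0.2985 rad
tan C = Δλ / ΔM = -0.2194 → C = 347.63°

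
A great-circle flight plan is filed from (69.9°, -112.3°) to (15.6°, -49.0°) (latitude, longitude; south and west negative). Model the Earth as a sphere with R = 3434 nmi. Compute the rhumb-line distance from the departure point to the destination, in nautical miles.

4087 nmi

Δψ = ln[tan(π/4+φ₂/2)/tan(π/4+φ₁/2)] = -1.4546;  Δφ = -0.9477 rad,  Δλ = +1.1048 rad
q = Δφ/Δψ = 0.6515
d = R·√(Δφ² + q²Δλ²) = 3434·1.19007 = 4087 nmi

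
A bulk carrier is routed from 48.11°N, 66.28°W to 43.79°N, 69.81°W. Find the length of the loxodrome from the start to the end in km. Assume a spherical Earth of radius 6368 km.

552 km

Δψ = ln[tan(π/4+φ₂/2)/tan(π/4+φ₁/2)] = -0.1085;  Δφ = -0.0754 rad,  Δλ = -0.0616 rad
q = Δφ/Δψ = 0.6948
d = R·√(Δφ² + q²Δλ²) = 6368·0.08670 = 552 km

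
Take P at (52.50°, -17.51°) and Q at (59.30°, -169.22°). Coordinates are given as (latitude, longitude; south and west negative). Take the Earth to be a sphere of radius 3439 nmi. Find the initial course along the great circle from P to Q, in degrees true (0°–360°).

θ = atan2( sin Δλ·cos φ₂ ,  cos φ₁ sin φ₂ − sin φ₁ cos φ₂ cos Δλ )
  = atan2(-0.2420, +0.8801) = 344.63°

344.6°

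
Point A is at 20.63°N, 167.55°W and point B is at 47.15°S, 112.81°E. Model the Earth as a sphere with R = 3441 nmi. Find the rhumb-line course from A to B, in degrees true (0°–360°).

Meridional parts: M(φ₁)=+0.3681, M(φ₂)=-0.9355 → ΔM = -1.3036;  Δλ = -1.3900 rad
tan C = Δλ / ΔM = +1.0663 → C = 226.84°

226.8°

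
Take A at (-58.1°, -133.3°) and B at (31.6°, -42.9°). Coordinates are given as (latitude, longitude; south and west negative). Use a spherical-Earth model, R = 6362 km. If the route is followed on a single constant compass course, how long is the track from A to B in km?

Δψ = ln[tan(π/4+φ₂/2)/tan(π/4+φ₁/2)] = +1.8343;  Δφ = +1.5656 rad,  Δλ = +1.5778 rad
q = Δφ/Δψ = 0.8535
d = R·√(Δφ² + q²Δλ²) = 6362·2.06505 = 13138 km

13138 km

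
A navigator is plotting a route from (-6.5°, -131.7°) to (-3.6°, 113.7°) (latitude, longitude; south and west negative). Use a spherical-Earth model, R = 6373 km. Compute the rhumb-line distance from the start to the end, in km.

Δψ = ln[tan(π/4+φ₂/2)/tan(π/4+φ₁/2)] = +0.0508;  Δφ = +0.0506 rad,  Δλ = -2.0001 rad
q = Δφ/Δψ = 0.9960
d = R·√(Δφ² + q²Δλ²) = 6373·1.99281 = 12700 km

12700 km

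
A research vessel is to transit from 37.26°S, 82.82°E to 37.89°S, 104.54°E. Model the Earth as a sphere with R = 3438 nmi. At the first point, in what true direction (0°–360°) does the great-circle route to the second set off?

98.7°

θ = atan2( sin Δλ·cos φ₂ ,  cos φ₁ sin φ₂ − sin φ₁ cos φ₂ cos Δλ )
  = atan2(+0.2921, -0.0449) = 98.74°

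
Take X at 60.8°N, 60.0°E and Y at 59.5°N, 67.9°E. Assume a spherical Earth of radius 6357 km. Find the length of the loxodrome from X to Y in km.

Rhumb course C = atan2(Δλ, Δψ) with Δψ = ln[tan(π/4+φ₂/2)/tan(π/4+φ₁/2)] = -0.0456, Δλ = +0.1379 → C = 108.30°
d = R·|Δφ| / |cos C| = 6357·0.02269 / 0.31395 = 459 km

459 km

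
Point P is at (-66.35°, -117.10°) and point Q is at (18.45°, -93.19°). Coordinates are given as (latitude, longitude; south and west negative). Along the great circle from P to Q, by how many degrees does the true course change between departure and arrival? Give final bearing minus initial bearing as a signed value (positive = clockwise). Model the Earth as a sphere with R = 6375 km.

Initial bearing θ₁ = atan2(sin Δλ cos φ₂, cos φ₁ sin φ₂ − sin φ₁ cos φ₂ cos Δλ) = 22.65°
Final bearing θ₂ = (initial bearing from the destination back to the start) + 180° = 9.37°
Δθ = θ₂ − θ₁ = -13.3°

-13.3°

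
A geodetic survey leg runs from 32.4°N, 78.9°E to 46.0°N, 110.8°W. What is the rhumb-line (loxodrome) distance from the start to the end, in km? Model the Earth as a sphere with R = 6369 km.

Rhumb course C = atan2(Δλ, Δψ) with Δψ = ln[tan(π/4+φ₂/2)/tan(π/4+φ₁/2)] = +0.3080, Δλ = +2.9723 → C = 84.08°
d = R·|Δφ| / |cos C| = 6369·0.23736 / 0.10307 = 14668 km

14668 km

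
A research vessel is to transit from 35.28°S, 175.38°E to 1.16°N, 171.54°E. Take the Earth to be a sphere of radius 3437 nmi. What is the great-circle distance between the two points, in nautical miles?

cos σ = sin φ₁ sin φ₂ + cos φ₁ cos φ₂ cos Δλ
      = sin(-35.28°)sin(1.16°) + cos(-35.28°)cos(1.16°)cos(-3.84°) = 0.8026
σ = 36.616° → d = Rσ = 3437·0.63908 = 2197 nmi

2197 nmi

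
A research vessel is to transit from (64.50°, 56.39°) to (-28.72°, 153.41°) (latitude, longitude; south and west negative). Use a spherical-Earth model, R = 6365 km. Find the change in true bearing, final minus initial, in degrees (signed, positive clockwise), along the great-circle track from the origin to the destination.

+53.6°

At departure: θ₁ = atan2(sin Δλ cos φ₂, cos φ₁ sin φ₂ − sin φ₁ cos φ₂ cos Δλ) = 97.21°
At arrival: θ₂ = atan2(sin Δλ cos φ₁, −cos φ₂ sin φ₁ + sin φ₂ cos φ₁ cos Δλ) = 150.86°
Δθ = θ₂ − θ₁ = +53.6°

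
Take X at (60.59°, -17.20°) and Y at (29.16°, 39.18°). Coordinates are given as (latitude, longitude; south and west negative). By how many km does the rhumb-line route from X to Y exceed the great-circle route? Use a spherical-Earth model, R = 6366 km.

119 km

Great circle: cos σ = sin φ₁ sin φ₂ + cos φ₁ cos φ₂ cos Δλ,  σ = 0.8475 rad → d_gc = 5394.9 km
Rhumb line: Δψ = -0.8053, q = Δφ/Δψ = 0.6812, d_rh = R√(Δφ²+q²Δλ²) = 5513.9 km
Excess = 5513.9 − 5394.9 = 119.0 ≈ 119 km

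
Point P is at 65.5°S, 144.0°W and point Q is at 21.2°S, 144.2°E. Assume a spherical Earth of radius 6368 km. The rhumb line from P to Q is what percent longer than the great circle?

Great circle: σ = 1.1042 rad → d_gc = Rσ = 7031.7 km
Rhumb: Δφ = +0.7732, Δλ = -1.2531, Δψ = +1.1485, q = Δφ/Δψ = 0.6732 → d_rh = R√(Δφ²+q²Δλ²) = 7287.0 km
Excess = (7287.0 − 7031.7) / 7031.7 = 255.3 / 7031.7 = 3.63% ≈ 3.6%

3.6%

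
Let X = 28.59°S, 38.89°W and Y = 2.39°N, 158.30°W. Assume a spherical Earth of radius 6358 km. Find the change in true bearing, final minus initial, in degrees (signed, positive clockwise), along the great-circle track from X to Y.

Initial bearing θ₁ = atan2(sin Δλ cos φ₂, cos φ₁ sin φ₂ − sin φ₁ cos φ₂ cos Δλ) = 257.17°
Final bearing θ₂ = (initial bearing from the destination back to the start) + 180° = 301.03°
Δθ = θ₂ − θ₁ = +43.9°

+43.9°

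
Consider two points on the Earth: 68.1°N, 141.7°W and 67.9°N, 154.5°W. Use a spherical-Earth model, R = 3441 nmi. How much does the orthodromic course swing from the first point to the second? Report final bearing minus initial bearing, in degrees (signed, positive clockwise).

-11.9°

Initial bearing θ₁ = atan2(sin Δλ cos φ₂, cos φ₁ sin φ₂ − sin φ₁ cos φ₂ cos Δλ) = 273.56°
Final bearing θ₂ = (initial bearing from the destination back to the start) + 180° = 261.68°
Δθ = θ₂ − θ₁ = -11.9°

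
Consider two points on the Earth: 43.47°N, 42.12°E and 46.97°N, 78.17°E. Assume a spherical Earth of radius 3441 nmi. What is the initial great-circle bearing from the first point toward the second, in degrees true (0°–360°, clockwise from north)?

69.4°

N = sin Δλ·cos φ₂ = +0.4016;  D = cos φ₁ sin φ₂ − sin φ₁ cos φ₂ cos Δλ = +0.1509
initial course = atan2(N, D) = 69.40°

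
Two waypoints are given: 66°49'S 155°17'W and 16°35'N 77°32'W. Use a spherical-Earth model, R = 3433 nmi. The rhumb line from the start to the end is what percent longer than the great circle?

2.4%

Great circle: σ = 1.7541 rad → d_gc = Rσ = 6021.9 nmi
Rhumb: Δφ = +1.4556, Δλ = +1.3570, Δψ = +1.8777, q = Δφ/Δψ = 0.7752 → d_rh = R√(Δφ²+q²Δλ²) = 6165.4 nmi
Excess = (6165.4 − 6021.9) / 6021.9 = 143.5 / 6021.9 = 2.38% ≈ 2.4%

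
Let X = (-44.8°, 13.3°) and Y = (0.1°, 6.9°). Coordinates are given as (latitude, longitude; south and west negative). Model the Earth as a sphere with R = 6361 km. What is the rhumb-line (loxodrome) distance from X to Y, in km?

Δψ = ln[tan(π/4+φ₂/2)/tan(π/4+φ₁/2)] = +0.8782;  Δφ = +0.7837 rad,  Δλ = -0.1117 rad
q = Δφ/Δψ = 0.8923
d = R·√(Δφ² + q²Δλ²) = 6361·0.78997 = 5025 km

5025 km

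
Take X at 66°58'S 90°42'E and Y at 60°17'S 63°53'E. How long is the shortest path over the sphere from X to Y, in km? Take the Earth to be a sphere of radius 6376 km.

1503 km

cos σ = sin φ₁ sin φ₂ + cos φ₁ cos φ₂ cos Δλ
      = sin(-66.97°)sin(-60.28°) + cos(-66.97°)cos(-60.28°)cos(-26.82°) = 0.9723
σ = 13.506° → d = Rσ = 6376·0.23572 = 1503 km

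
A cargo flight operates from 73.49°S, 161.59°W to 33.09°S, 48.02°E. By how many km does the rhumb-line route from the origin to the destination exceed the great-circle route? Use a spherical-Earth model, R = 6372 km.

Great circle: cos σ = sin φ₁ sin φ₂ + cos φ₁ cos φ₂ cos Δλ,  σ = 1.2488 rad → d_gc = 7957.4 km
Rhumb line: Δψ = +1.3179, q = Δφ/Δψ = 0.5350, d_rh = R√(Δφ²+q²Δλ²) = 10013.4 km
Excess = 10013.4 − 7957.4 = 2056.0 ≈ 2056 km

2056 km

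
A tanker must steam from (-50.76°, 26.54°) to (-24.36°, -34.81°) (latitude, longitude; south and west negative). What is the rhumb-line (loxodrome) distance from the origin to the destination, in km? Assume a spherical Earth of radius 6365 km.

6054 km

Rhumb course C = atan2(Δλ, Δψ) with Δψ = ln[tan(π/4+φ₂/2)/tan(π/4+φ₁/2)] = +0.5929, Δλ = -1.0708 → C = 298.97°
d = R·|Δφ| / |cos C| = 6365·0.46077 / 0.48442 = 6054 km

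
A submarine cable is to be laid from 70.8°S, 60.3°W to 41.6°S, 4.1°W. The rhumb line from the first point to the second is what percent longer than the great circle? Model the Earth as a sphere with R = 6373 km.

2.9%

Great circle: σ = 0.7016 rad → d_gc = Rσ = 4471.4 km
Rhumb: Δφ = +0.5096, Δλ = +0.9809, Δψ = +0.9772, q = Δφ/Δψ = 0.5215 → d_rh = R√(Δφ²+q²Δλ²) = 4601.8 km
Excess = (4601.8 − 4471.4) / 4471.4 = 130.4 / 4471.4 = 2.92% ≈ 2.9%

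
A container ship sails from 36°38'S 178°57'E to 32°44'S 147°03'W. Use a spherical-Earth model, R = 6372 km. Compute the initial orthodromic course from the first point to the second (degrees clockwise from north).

92.2°

θ = atan2( sin Δλ·cos φ₂ ,  cos φ₁ sin φ₂ − sin φ₁ cos φ₂ cos Δλ )
  = atan2(+0.4704, -0.0178) = 92.17°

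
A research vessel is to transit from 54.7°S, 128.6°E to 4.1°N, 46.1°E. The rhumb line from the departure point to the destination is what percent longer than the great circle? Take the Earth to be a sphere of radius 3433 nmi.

Great circle: σ = 1.5539 rad → d_gc = Rσ = 5334.6 nmi
Rhumb: Δφ = +1.0263, Δλ = -1.4399, Δψ = +1.2168, q = Δφ/Δψ = 0.8434 → d_rh = R√(Δφ²+q²Δλ²) = 5458.5 nmi
Excess = (5458.5 − 5334.6) / 5334.6 = 123.9 / 5334.6 = 2.32% ≈ 2.3%

2.3%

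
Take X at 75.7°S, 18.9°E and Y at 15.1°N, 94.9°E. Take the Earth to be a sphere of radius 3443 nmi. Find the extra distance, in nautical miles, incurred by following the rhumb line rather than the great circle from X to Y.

187 nmi

Great circle: cos σ = sin φ₁ sin φ₂ + cos φ₁ cos φ₂ cos Δλ,  σ = 1.7668 rad → d_gc = 6083.1 nmi
Rhumb line: Δψ = +2.3426, q = Δφ/Δψ = 0.6765, d_rh = R√(Δφ²+q²Δλ²) = 6270.3 nmi
Excess = 6270.3 − 6083.1 = 187.2 ≈ 187 nmi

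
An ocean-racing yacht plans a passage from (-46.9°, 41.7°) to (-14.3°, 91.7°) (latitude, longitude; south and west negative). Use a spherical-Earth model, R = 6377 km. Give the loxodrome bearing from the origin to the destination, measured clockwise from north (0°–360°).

52.2°

Meridional parts: M(φ₁)=-0.9291, M(φ₂)=-0.2522 → ΔM = +0.6769;  Δλ = +0.8727 rad
tan C = Δλ / ΔM = +1.2893 → C = 52.20°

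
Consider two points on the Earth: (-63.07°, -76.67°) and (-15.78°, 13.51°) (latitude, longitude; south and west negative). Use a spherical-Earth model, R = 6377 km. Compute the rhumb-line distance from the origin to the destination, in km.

8919 km

Rhumb course C = atan2(Δλ, Δψ) with Δψ = ln[tan(π/4+φ₂/2)/tan(π/4+φ₁/2)] = +1.1505, Δλ = +1.5739 → C = 53.83°
d = R·|Δφ| / |cos C| = 6377·0.82537 / 0.59013 = 8919 km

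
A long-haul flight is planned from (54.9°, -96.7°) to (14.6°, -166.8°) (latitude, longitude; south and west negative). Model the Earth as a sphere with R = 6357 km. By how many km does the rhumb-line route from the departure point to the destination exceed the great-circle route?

181 km

Great circle: cos σ = sin φ₁ sin φ₂ + cos φ₁ cos φ₂ cos Δλ,  σ = 1.1640 rad → d_gc = 7399.8 km
Rhumb line: Δψ = -0.8936, q = Δφ/Δψ = 0.7871, d_rh = R√(Δφ²+q²Δλ²) = 7581.1 km
Excess = 7581.1 − 7399.8 = 181.3 ≈ 181 km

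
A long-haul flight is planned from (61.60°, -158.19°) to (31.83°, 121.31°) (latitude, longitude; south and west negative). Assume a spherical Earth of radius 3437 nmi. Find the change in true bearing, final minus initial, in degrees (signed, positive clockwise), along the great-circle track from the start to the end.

-65.0°

At departure: θ₁ = atan2(sin Δλ cos φ₂, cos φ₁ sin φ₂ − sin φ₁ cos φ₂ cos Δλ) = 278.65°
At arrival: θ₂ = atan2(sin Δλ cos φ₁, −cos φ₂ sin φ₁ + sin φ₂ cos φ₁ cos Δλ) = 213.60°
Δθ = θ₂ − θ₁ = -65.0°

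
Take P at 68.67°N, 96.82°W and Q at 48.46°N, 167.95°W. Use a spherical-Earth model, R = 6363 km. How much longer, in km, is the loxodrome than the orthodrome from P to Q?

219 km

Great circle: cos σ = sin φ₁ sin φ₂ + cos φ₁ cos φ₂ cos Δλ,  σ = 0.6837 rad → d_gc = 4350.4 km
Rhumb line: Δψ = -0.7001, q = Δφ/Δψ = 0.5038, d_rh = R√(Δφ²+q²Δλ²) = 4569.2 km
Excess = 4569.2 − 4350.4 = 218.8 ≈ 219 km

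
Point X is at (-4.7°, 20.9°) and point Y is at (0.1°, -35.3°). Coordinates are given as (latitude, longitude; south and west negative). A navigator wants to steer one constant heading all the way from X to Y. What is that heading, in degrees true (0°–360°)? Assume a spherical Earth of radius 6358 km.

Meridional parts: M(φ₁)=-0.0821, M(φ₂)=+0.0017 → ΔM = +0.0839;  Δλ = -0.9809 rad
tan C = Δλ / ΔM = -11.6955 → C = 274.89°

274.9°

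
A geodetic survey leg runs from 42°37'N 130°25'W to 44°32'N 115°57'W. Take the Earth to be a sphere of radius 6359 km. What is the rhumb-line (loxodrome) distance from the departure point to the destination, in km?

1182 km

Δψ = ln[tan(π/4+φ₂/2)/tan(π/4+φ₁/2)] = +0.0462;  Δφ = +0.0335 rad,  Δλ = +0.2525 rad
q = Δφ/Δψ = 0.7244
d = R·√(Δφ² + q²Δλ²) = 6359·0.18593 = 1182 km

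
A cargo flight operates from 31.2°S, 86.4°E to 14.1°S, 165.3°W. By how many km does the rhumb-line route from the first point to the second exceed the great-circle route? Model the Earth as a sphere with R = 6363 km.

354 km

Great circle: cos σ = sin φ₁ sin φ₂ + cos φ₁ cos φ₂ cos Δλ,  σ = 1.7055 rad → d_gc = 10852.0 km
Rhumb line: Δψ = +0.3250, q = Δφ/Δψ = 0.9182, d_rh = R√(Δφ²+q²Δλ²) = 11206.0 km
Excess = 11206.0 − 10852.0 = 354.0 ≈ 354 km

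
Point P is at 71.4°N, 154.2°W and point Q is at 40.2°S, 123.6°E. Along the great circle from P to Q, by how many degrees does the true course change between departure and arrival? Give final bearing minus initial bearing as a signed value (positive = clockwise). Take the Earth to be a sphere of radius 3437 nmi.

-45.3°

Initial bearing θ₁ = atan2(sin Δλ cos φ₂, cos φ₁ sin φ₂ − sin φ₁ cos φ₂ cos Δλ) = 248.11°
Final bearing θ₂ = (initial bearing from the destination back to the start) + 180° = 202.80°
Δθ = θ₂ − θ₁ = -45.3°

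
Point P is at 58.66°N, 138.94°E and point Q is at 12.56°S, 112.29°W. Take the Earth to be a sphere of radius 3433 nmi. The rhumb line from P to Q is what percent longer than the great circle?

4.4%

Great circle: σ = 1.9274 rad → d_gc = Rσ = 6616.7 nmi
Rhumb: Δφ = -1.2430, Δλ = +1.8984, Δψ = -1.4921, q = Δφ/Δψ = 0.8331 → d_rh = R√(Δφ²+q²Δλ²) = 6905.6 nmi
Excess = (6905.6 − 6616.7) / 6616.7 = 288.9 / 6616.7 = 4.37% ≈ 4.4%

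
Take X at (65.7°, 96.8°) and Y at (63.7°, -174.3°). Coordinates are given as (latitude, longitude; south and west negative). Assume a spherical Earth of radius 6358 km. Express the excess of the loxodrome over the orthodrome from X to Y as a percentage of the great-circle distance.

Great circle: σ = 0.6084 rad → d_gc = Rσ = 3868.2 km
Rhumb: Δφ = -0.0349, Δλ = +1.5516, Δψ = -0.0817, q = Δφ/Δψ = 0.4271 → d_rh = R√(Δφ²+q²Δλ²) = 4219.6 km
Excess = (4219.6 − 3868.2) / 3868.2 = 351.4 / 3868.2 = 9.08% ≈ 9.1%

9.1%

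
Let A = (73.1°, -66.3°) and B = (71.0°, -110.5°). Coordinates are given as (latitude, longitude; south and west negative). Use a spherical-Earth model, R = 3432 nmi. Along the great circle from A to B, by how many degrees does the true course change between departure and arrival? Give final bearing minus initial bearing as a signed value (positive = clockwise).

-42.2°

Initial bearing θ₁ = atan2(sin Δλ cos φ₂, cos φ₁ sin φ₂ − sin φ₁ cos φ₂ cos Δλ) = 282.79°
Final bearing θ₂ = (initial bearing from the destination back to the start) + 180° = 240.54°
Δθ = θ₂ − θ₁ = -42.2°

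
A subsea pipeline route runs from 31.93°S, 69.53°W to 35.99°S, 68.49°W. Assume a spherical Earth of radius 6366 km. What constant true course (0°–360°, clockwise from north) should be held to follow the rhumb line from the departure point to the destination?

168.0°

Meridional parts: M(φ₁)=-0.5886, M(φ₂)=-0.6741 → ΔM = -0.0855;  Δλ = +0.0182 rad
tan C = Δλ / ΔM = -0.2124 → C = 168.01°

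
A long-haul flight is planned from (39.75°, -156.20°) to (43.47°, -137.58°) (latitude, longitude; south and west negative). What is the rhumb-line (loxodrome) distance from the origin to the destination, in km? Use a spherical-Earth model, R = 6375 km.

1603 km

Δψ = ln[tan(π/4+φ₂/2)/tan(π/4+φ₁/2)] = +0.0869;  Δφ = +0.0649 rad,  Δλ = +0.3250 rad
q = Δφ/Δψ = 0.7473
d = R·√(Δφ² + q²Δλ²) = 6375·0.25140 = 1603 km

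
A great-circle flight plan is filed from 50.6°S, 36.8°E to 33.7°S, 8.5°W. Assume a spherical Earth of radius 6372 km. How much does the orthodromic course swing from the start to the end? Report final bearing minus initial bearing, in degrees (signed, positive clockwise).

At departure: θ₁ = atan2(sin Δλ cos φ₂, cos φ₁ sin φ₂ − sin φ₁ cos φ₂ cos Δλ) = 279.60°
At arrival: θ₂ = atan2(sin Δλ cos φ₁, −cos φ₂ sin φ₁ + sin φ₂ cos φ₁ cos Δλ) = 311.21°
Δθ = θ₂ − θ₁ = +31.6°

+31.6°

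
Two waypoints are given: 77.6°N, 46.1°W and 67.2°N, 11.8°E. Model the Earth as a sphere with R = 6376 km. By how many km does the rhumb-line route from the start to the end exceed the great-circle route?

84 km

Great circle: cos σ = sin φ₁ sin φ₂ + cos φ₁ cos φ₂ cos Δλ,  σ = 0.3345 rad → d_gc = 2132.7 km
Rhumb line: Δψ = -0.6185, q = Δφ/Δψ = 0.2935, d_rh = R√(Δφ²+q²Δλ²) = 2217.1 km
Excess = 2217.1 − 2132.7 = 84.4 ≈ 84 km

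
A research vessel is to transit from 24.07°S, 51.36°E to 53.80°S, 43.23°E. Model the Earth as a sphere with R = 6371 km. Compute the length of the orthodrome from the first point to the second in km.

3375 km

cos σ = sin φ₁ sin φ₂ + cos φ₁ cos φ₂ cos Δλ
      = sin(-24.07°)sin(-53.80°) + cos(-24.07°)cos(-53.80°)cos(-8.13°) = 0.8630
σ = 30.350° → d = Rσ = 6371·0.52971 = 3375 km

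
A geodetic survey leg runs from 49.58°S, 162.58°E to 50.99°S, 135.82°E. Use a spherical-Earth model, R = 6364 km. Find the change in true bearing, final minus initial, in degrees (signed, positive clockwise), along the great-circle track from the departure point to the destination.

At departure: θ₁ = atan2(sin Δλ cos φ₂, cos φ₁ sin φ₂ − sin φ₁ cos φ₂ cos Δλ) = 255.00°
At arrival: θ₂ = atan2(sin Δλ cos φ₁, −cos φ₂ sin φ₁ + sin φ₂ cos φ₁ cos Δλ) = 275.74°
Δθ = θ₂ − θ₁ = +20.7°

+20.7°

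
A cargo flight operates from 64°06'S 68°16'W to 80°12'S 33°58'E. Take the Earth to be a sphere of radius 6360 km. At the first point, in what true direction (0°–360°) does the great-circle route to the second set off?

160.2°

θ = atan2( sin Δλ·cos φ₂ ,  cos φ₁ sin φ₂ − sin φ₁ cos φ₂ cos Δλ )
  = atan2(+0.1663, -0.4629) = 160.23°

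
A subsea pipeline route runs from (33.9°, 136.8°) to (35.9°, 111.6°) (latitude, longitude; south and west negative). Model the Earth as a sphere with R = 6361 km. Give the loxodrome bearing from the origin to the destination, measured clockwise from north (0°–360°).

275.5°

Δψ = ln[tan(π/4+φ₂/2)/tan(π/4+φ₁/2)] = +0.0426
Δλ = -0.4398 rad (taken the short way round)
course = atan2(Δλ, Δψ) = 275.53°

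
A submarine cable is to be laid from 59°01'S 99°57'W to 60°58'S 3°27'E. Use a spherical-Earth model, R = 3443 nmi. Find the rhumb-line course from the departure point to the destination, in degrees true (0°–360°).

Δψ = ln[tan(π/4+φ₂/2)/tan(π/4+φ₁/2)] = -0.0681
Δλ = +1.8047 rad (taken the short way round)
course = atan2(Δλ, Δψ) = 92.16°

92.2°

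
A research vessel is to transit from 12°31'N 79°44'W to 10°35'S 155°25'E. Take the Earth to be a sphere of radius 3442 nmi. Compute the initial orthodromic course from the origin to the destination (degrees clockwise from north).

265.9°

N = sin Δλ·cos φ₂ = -0.8067;  D = cos φ₁ sin φ₂ − sin φ₁ cos φ₂ cos Δλ = -0.0576
initial course = atan2(N, D) = 265.92°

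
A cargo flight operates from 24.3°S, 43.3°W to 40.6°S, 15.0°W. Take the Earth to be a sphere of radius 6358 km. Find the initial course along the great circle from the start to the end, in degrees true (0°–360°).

N = sin Δλ·cos φ₂ = +0.3600;  D = cos φ₁ sin φ₂ − sin φ₁ cos φ₂ cos Δλ = -0.3180
initial course = atan2(N, D) = 131.46°

131.5°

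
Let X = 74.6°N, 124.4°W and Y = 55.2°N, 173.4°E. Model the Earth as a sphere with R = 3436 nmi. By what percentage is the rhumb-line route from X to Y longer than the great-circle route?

Great circle: σ = 0.5309 rad → d_gc = Rσ = 1824.2 nmi
Rhumb: Δφ = -0.3386, Δλ = -1.0856, Δψ = -0.8406, q = Δφ/Δψ = 0.4028 → d_rh = R√(Δφ²+q²Δλ²) = 1900.2 nmi
Excess = (1900.2 − 1824.2) / 1824.2 = 76.0 / 1824.2 = 4.17% ≈ 4.2%

4.2%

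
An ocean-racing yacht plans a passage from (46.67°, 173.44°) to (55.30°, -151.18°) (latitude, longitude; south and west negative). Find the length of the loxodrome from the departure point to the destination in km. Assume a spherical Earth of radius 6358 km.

Rhumb course C = atan2(Δλ, Δψ) with Δψ = ln[tan(π/4+φ₂/2)/tan(π/4+φ₁/2)] = +0.2402, Δλ = +0.6175 → C = 68.75°
d = R·|Δφ| / |cos C| = 6358·0.15062 / 0.36251 = 2642 km

2642 km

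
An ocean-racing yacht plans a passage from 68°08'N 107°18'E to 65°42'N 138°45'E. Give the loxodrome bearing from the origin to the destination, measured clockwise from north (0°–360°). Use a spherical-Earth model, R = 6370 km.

Δψ = ln[tan(π/4+φ₂/2)/tan(π/4+φ₁/2)] = -0.1084
Δλ = +0.5489 rad (taken the short way round)
course = atan2(Δλ, Δψ) = 101.17°

101.2°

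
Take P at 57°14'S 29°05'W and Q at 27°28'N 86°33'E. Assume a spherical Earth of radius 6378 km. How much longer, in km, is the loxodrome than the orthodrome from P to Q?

Great circle: cos σ = sin φ₁ sin φ₂ + cos φ₁ cos φ₂ cos Δλ,  σ = 2.2088 rad → d_gc = 14087.7 km
Rhumb line: Δψ = +1.7231, q = Δφ/Δψ = 0.8580, d_rh = R√(Δφ²+q²Δλ²) = 14520.9 km
Excess = 14520.9 − 14087.7 = 433.2 ≈ 433 km

433 km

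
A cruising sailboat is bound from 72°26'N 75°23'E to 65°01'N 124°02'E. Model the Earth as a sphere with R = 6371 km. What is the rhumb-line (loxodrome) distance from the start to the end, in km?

Δψ = ln[tan(π/4+φ₂/2)/tan(π/4+φ₁/2)] = -0.3604;  Δφ = -0.1294 rad,  Δλ = +0.8491 rad
q = Δφ/Δψ = 0.3592
d = R·√(Δφ² + q²Δλ²) = 6371·0.33135 = 2111 km

2111 km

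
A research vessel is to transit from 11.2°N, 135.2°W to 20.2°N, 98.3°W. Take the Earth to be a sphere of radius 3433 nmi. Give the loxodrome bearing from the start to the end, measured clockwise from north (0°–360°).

75.8°

Meridional parts: M(φ₁)=+0.1967, M(φ₂)=+0.3601 → ΔM = +0.1634;  Δλ = +0.6440 rad
tan C = Δλ / ΔM = +3.9423 → C = 75.77°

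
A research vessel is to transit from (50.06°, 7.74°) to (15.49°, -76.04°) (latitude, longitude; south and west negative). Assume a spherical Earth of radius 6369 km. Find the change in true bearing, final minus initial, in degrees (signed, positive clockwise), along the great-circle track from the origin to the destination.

At departure: θ₁ = atan2(sin Δλ cos φ₂, cos φ₁ sin φ₂ − sin φ₁ cos φ₂ cos Δλ) = 275.45°
At arrival: θ₂ = atan2(sin Δλ cos φ₁, −cos φ₂ sin φ₁ + sin φ₂ cos φ₁ cos Δλ) = 221.54°
Δθ = θ₂ − θ₁ = -53.9°

-53.9°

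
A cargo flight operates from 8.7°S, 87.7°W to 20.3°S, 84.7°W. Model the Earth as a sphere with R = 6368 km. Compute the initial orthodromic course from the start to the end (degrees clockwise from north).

166.3°

θ = atan2( sin Δλ·cos φ₂ ,  cos φ₁ sin φ₂ − sin φ₁ cos φ₂ cos Δλ )
  = atan2(+0.0491, -0.2013) = 166.29°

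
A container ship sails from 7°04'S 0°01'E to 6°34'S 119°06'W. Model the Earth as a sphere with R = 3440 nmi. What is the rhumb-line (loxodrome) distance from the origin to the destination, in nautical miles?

7101 nmi

Δψ = ln[tan(π/4+φ₂/2)/tan(π/4+φ₁/2)] = +0.0088;  Δφ = +0.0087 rad,  Δλ = -2.0790 rad
q = Δφ/Δψ = 0.9929
d = R·√(Δφ² + q²Δλ²) = 3440·2.06429 = 7101 nmi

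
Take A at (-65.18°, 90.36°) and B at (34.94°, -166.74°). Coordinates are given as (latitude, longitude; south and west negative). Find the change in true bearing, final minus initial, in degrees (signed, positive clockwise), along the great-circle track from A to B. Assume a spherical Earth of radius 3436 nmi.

Initial bearing θ₁ = atan2(sin Δλ cos φ₂, cos φ₁ sin φ₂ − sin φ₁ cos φ₂ cos Δλ) = 84.69°
Final bearing θ₂ = (initial bearing from the destination back to the start) + 180° = 30.66°
Δθ = θ₂ − θ₁ = -54.0°

-54.0°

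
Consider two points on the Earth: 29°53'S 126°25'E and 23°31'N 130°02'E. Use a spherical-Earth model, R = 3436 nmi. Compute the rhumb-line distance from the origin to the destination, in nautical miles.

3209 nmi

Δψ = ln[tan(π/4+φ₂/2)/tan(π/4+φ₁/2)] = +0.9694;  Δφ = +0.9320 rad,  Δλ = +0.0631 rad
q = Δφ/Δψ = 0.9614
d = R·√(Δφ² + q²Δλ²) = 3436·0.93398 = 3209 nmi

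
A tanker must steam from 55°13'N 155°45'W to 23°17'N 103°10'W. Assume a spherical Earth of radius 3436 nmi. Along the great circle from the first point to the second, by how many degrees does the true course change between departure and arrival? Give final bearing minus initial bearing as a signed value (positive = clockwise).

Initial bearing θ₁ = atan2(sin Δλ cos φ₂, cos φ₁ sin φ₂ − sin φ₁ cos φ₂ cos Δλ) = 107.70°
Final bearing θ₂ = (initial bearing from the destination back to the start) + 180° = 143.73°
Δθ = θ₂ − θ₁ = +36.0°

+36.0°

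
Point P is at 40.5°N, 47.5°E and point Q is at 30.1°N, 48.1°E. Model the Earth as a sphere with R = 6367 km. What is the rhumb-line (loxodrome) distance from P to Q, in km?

Δψ = ln[tan(π/4+φ₂/2)/tan(π/4+φ₁/2)] = -0.2230;  Δφ = -0.1815 rad,  Δλ = +0.0105 rad
q = Δφ/Δψ = 0.8139
d = R·√(Δφ² + q²Δλ²) = 6367·0.18171 = 1157 km

1157 km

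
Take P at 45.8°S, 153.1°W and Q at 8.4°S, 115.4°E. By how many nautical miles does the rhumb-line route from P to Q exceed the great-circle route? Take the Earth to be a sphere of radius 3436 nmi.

153 nmi

Great circle: cos σ = sin φ₁ sin φ₂ + cos φ₁ cos φ₂ cos Δλ,  σ = 1.4840 rad → d_gc = 5099.1 nmi
Rhumb line: Δψ = +0.7541, q = Δφ/Δψ = 0.8656, d_rh = R√(Δφ²+q²Δλ²) = 5252.5 nmi
Excess = 5252.5 − 5099.1 = 153.4 ≈ 153 nmi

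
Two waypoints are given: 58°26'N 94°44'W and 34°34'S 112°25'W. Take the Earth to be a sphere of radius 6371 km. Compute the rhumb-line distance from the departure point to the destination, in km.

10476 km

Δψ = ln[tan(π/4+φ₂/2)/tan(π/4+φ₁/2)] = -1.9071;  Δφ = -1.6232 rad,  Δλ = -0.3086 rad
q = Δφ/Δψ = 0.8511
d = R·√(Δφ² + q²Δλ²) = 6371·1.64427 = 10476 km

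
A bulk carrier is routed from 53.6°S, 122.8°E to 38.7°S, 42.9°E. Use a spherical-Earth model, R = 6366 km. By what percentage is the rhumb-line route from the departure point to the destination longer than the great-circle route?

Great circle: σ = 0.9466 rad → d_gc = Rσ = 6025.9 km
Rhumb: Δφ = +0.2601, Δλ = -1.3945, Δψ = +0.3788, q = Δφ/Δψ = 0.6865 → d_rh = R√(Δφ²+q²Δλ²) = 6315.6 km
Excess = (6315.6 − 6025.9) / 6025.9 = 289.7 / 6025.9 = 4.81% ≈ 4.8%

4.8%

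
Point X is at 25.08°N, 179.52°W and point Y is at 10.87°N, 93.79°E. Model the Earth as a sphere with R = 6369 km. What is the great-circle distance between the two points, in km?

Haversine: a = sin²(Δφ/2)+cos φ₁ cos φ₂ sin²(Δλ/2) = 0.43435;  σ = 2·atan2(√a,√(1−a))
σ = 82.456° → d = Rσ = 6369·1.43912 = 9166 km

9166 km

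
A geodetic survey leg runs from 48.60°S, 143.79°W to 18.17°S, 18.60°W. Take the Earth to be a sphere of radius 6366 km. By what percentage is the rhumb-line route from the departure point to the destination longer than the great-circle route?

Great circle: σ = 1.6993 rad → d_gc = Rσ = 10818.0 km
Rhumb: Δφ = +0.5311, Δλ = +2.1850, Δψ = +0.6506, q = Δφ/Δψ = 0.8163 → d_rh = R√(Δφ²+q²Δλ²) = 11847.0 km
Excess = (11847.0 − 10818.0) / 10818.0 = 1029.0 / 10818.0 = 9.51% ≈ 9.5%

9.5%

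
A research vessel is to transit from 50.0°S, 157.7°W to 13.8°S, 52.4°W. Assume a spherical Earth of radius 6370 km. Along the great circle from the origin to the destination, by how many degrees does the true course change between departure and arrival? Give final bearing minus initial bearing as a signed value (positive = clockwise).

Initial bearing θ₁ = atan2(sin Δλ cos φ₂, cos φ₁ sin φ₂ − sin φ₁ cos φ₂ cos Δλ) = 110.47°
Final bearing θ₂ = (initial bearing from the destination back to the start) + 180° = 38.32°
Δθ = θ₂ − θ₁ = -72.1°

-72.1°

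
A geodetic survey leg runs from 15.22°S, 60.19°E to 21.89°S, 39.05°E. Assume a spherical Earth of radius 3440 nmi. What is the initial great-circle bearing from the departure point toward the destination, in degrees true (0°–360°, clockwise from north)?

θ = atan2( sin Δλ·cos φ₂ ,  cos φ₁ sin φ₂ − sin φ₁ cos φ₂ cos Δλ )
  = atan2(-0.3346, -0.1325) = 248.39°

248.4°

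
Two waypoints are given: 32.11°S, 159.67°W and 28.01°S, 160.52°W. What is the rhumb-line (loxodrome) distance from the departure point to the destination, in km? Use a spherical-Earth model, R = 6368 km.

Δψ = ln[tan(π/4+φ₂/2)/tan(π/4+φ₁/2)] = +0.0827;  Δφ = +0.0716 rad,  Δλ = -0.0148 rad
q = Δφ/Δψ = 0.8652
d = R·√(Δφ² + q²Δλ²) = 6368·0.07270 = 463 km

463 km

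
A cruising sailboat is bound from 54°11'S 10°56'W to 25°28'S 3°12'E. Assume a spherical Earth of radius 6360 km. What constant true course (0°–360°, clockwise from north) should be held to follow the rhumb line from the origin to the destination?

Δψ = ln[tan(π/4+φ₂/2)/tan(π/4+φ₁/2)] = +0.6698
Δλ = +0.2467 rad (taken the short way round)
course = atan2(Δλ, Δψ) = 20.22°

20.2°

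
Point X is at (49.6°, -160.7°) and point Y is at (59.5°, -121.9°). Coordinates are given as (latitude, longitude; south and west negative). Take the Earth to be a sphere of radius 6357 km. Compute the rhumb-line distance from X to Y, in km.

2714 km

Δψ = ln[tan(π/4+φ₂/2)/tan(π/4+φ₁/2)] = +0.2998;  Δφ = +0.1728 rad,  Δλ = +0.6772 rad
q = Δφ/Δψ = 0.5764
d = R·√(Δφ² + q²Δλ²) = 6357·0.42687 = 2714 km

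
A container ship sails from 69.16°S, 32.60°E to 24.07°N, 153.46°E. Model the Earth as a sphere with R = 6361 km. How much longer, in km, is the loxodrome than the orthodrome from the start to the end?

Great circle: cos σ = sin φ₁ sin φ₂ + cos φ₁ cos φ₂ cos Δλ,  σ = 2.1505 rad → d_gc = 13679.4 km
Rhumb line: Δψ = +2.1264, q = Δφ/Δψ = 0.7652, d_rh = R√(Δφ²+q²Δλ²) = 14579.3 km
Excess = 14579.3 − 13679.4 = 899.9 ≈ 900 km

900 km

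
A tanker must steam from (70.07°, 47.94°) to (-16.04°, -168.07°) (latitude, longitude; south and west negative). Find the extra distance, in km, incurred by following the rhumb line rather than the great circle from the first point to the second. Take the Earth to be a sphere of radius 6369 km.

Great circle: cos σ = sin φ₁ sin φ₂ + cos φ₁ cos φ₂ cos Δλ,  σ = 2.1232 rad → d_gc = 13522.86 km
Rhumb line: Δψ = -2.0227, q = Δφ/Δψ = 0.7430, d_rh = R√(Δφ²+q²Δλ²) = 15266.40 km
Excess = 15266.40 − 13522.86 = 1743.54 ≈ 1744 km

1744 km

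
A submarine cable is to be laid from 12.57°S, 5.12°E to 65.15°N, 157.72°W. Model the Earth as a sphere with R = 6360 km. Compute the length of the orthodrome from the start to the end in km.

cos σ = sin φ₁ sin φ₂ + cos φ₁ cos φ₂ cos Δλ
      = sin(-12.57°)sin(65.15°) + cos(-12.57°)cos(65.15°)cos(-162.84°) = -0.5894
σ = 126.114° → d = Rσ = 6360·2.20111 = 13999 km

13999 km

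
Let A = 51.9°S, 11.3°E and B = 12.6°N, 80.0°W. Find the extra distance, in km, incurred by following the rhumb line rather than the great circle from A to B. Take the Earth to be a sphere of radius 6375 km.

Great circle: cos σ = sin φ₁ sin φ₂ + cos φ₁ cos φ₂ cos Δλ,  σ = 1.7572 rad → d_gc = 11202.2 km
Rhumb line: Δψ = +1.2850, q = Δφ/Δψ = 0.8760, d_rh = R√(Δφ²+q²Δλ²) = 11432.4 km
Excess = 11432.4 − 11202.2 = 230.2 ≈ 230 km

230 km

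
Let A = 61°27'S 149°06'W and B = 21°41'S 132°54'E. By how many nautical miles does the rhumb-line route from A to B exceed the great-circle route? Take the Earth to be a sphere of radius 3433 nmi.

Great circle: cos σ = sin φ₁ sin φ₂ + cos φ₁ cos φ₂ cos Δλ,  σ = 1.1408 rad → d_gc = 3916.3 nmi
Rhumb line: Δψ = +0.9809, q = Δφ/Δψ = 0.7076, d_rh = R√(Δφ²+q²Δλ²) = 4075.9 nmi
Excess = 4075.9 − 3916.3 = 159.6 ≈ 160 nmi

160 nmi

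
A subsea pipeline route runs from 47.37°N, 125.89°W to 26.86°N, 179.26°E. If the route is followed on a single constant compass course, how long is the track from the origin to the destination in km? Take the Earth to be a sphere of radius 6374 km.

Δψ = ln[tan(π/4+φ₂/2)/tan(π/4+φ₁/2)] = -0.4542;  Δφ = -0.3580 rad,  Δλ = -0.9573 rad
q = Δφ/Δψ = 0.7882
d = R·√(Δφ² + q²Δλ²) = 6374·0.83516 = 5323 km

5323 km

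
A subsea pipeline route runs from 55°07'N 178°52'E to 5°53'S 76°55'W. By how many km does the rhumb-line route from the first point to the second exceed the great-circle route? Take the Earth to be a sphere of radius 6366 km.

Great circle: cos σ = sin φ₁ sin φ₂ + cos φ₁ cos φ₂ cos Δλ,  σ = 1.7965 rad → d_gc = 11436.6 km
Rhumb line: Δψ = -1.2607, q = Δφ/Δψ = 0.8445, d_rh = R√(Δφ²+q²Δλ²) = 11898.0 km
Excess = 11898.0 − 11436.6 = 461.4 ≈ 461 km

461 km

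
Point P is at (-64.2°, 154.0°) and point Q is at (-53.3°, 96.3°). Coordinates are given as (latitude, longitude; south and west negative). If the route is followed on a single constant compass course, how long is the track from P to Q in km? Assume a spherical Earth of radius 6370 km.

3511 km

Δψ = ln[tan(π/4+φ₂/2)/tan(π/4+φ₁/2)] = +0.3703;  Δφ = +0.1902 rad,  Δλ = -1.0071 rad
q = Δφ/Δψ = 0.5137
d = R·√(Δφ² + q²Δλ²) = 6370·0.55119 = 3511 km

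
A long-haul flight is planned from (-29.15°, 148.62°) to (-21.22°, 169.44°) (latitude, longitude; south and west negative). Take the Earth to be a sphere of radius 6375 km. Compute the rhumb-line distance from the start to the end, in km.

Rhumb course C = atan2(Δλ, Δψ) with Δψ = ln[tan(π/4+φ₂/2)/tan(π/4+φ₁/2)] = +0.1531, Δλ = +0.3634 → C = 67.15°
d = R·|Δφ| / |cos C| = 6375·0.13840 / 0.38831 = 2272 km

2272 km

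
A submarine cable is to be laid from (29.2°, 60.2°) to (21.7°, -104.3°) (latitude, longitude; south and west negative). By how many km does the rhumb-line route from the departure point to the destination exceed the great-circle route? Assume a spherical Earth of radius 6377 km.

2406 km

Great circle: cos σ = sin φ₁ sin φ₂ + cos φ₁ cos φ₂ cos Δλ,  σ = 2.2158 rad → d_gc = 14130.0 km
Rhumb line: Δψ = -0.1451, q = Δφ/Δψ = 0.9020, d_rh = R√(Δφ²+q²Δλ²) = 16536.0 km
Excess = 16536.0 − 14130.0 = 2406.0 ≈ 2406 km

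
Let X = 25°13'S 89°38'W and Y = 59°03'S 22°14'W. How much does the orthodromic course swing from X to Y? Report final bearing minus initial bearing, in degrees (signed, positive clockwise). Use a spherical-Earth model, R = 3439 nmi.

-50.1°

At departure: θ₁ = atan2(sin Δλ cos φ₂, cos φ₁ sin φ₂ − sin φ₁ cos φ₂ cos Δλ) = 145.53°
At arrival: θ₂ = atan2(sin Δλ cos φ₁, −cos φ₂ sin φ₁ + sin φ₂ cos φ₁ cos Δλ) = 95.41°
Δθ = θ₂ − θ₁ = -50.1°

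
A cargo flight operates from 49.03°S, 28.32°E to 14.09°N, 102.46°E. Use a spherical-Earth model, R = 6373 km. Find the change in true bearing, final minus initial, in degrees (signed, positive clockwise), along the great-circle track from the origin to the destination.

-29.8°

At departure: θ₁ = atan2(sin Δλ cos φ₂, cos φ₁ sin φ₂ − sin φ₁ cos φ₂ cos Δλ) = 68.91°
At arrival: θ₂ = atan2(sin Δλ cos φ₁, −cos φ₂ sin φ₁ + sin φ₂ cos φ₁ cos Δλ) = 39.10°
Δθ = θ₂ − θ₁ = -29.8°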